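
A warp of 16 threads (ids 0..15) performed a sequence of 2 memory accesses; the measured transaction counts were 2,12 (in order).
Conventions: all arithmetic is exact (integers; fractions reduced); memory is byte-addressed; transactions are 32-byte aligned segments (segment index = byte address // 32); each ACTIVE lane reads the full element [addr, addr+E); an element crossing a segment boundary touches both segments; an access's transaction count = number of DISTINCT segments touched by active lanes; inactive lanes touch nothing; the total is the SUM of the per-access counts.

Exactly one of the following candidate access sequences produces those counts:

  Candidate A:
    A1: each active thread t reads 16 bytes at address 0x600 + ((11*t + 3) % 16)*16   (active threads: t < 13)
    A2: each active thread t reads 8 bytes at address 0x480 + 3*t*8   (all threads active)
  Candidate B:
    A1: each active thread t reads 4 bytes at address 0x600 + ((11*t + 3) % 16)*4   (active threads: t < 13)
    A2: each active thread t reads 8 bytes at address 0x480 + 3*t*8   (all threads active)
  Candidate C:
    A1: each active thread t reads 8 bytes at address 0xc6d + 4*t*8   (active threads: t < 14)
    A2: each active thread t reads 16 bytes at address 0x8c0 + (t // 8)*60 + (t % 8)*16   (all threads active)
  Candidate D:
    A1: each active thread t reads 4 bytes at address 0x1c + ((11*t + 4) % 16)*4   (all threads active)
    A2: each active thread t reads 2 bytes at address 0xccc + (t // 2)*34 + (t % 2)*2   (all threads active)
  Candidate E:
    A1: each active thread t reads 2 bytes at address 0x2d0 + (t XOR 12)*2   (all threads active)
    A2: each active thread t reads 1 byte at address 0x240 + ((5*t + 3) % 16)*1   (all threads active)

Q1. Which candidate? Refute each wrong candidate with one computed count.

A: A1 gives 8 transactions, not 2
C: A1 gives 14 transactions, not 2
D: A1 gives 3 transactions, not 2
E: A2 gives 1 transaction, not 12
B: all counts match (2,12)

Answer: B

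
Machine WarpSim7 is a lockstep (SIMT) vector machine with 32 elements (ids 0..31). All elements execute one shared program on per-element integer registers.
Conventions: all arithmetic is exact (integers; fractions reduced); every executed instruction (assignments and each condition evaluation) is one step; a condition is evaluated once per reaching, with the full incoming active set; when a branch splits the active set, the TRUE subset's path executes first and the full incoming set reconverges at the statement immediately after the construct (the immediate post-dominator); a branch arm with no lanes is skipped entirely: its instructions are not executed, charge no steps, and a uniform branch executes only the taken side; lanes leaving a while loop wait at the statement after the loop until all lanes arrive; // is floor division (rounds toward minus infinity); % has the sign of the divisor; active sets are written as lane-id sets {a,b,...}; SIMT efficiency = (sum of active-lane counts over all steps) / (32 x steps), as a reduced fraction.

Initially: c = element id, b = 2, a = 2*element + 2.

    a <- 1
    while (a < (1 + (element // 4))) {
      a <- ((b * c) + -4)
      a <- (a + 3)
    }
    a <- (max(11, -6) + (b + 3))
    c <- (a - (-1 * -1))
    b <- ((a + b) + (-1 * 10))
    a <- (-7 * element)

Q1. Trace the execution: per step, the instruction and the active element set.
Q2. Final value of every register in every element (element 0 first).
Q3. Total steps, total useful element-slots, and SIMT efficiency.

step 0: a <- 1                       {0,1,2,3,4,5,6,7,8,9,10,11,12,13,14,15,16,17,18,19,20,21,22,23,24,25,26,27,28,29,30,31}
step 1: eval (a < (1 + (element // 4))) {0,1,2,3,4,5,6,7,8,9,10,11,12,13,14,15,16,17,18,19,20,21,22,23,24,25,26,27,28,29,30,31}
step 2: a <- ((b * c) + -4)          {4,5,6,7,8,9,10,11,12,13,14,15,16,17,18,19,20,21,22,23,24,25,26,27,28,29,30,31}
step 3: a <- (a + 3)                 {4,5,6,7,8,9,10,11,12,13,14,15,16,17,18,19,20,21,22,23,24,25,26,27,28,29,30,31}
step 4: eval (a < (1 + (element // 4))) {4,5,6,7,8,9,10,11,12,13,14,15,16,17,18,19,20,21,22,23,24,25,26,27,28,29,30,31}
step 5: a <- (max(11, -6) + (b + 3)) {0,1,2,3,4,5,6,7,8,9,10,11,12,13,14,15,16,17,18,19,20,21,22,23,24,25,26,27,28,29,30,31}
step 6: c <- (a - (-1 * -1))         {0,1,2,3,4,5,6,7,8,9,10,11,12,13,14,15,16,17,18,19,20,21,22,23,24,25,26,27,28,29,30,31}
step 7: b <- ((a + b) + (-1 * 10))   {0,1,2,3,4,5,6,7,8,9,10,11,12,13,14,15,16,17,18,19,20,21,22,23,24,25,26,27,28,29,30,31}
step 8: a <- (-7 * element)          {0,1,2,3,4,5,6,7,8,9,10,11,12,13,14,15,16,17,18,19,20,21,22,23,24,25,26,27,28,29,30,31}

Answer: 9 steps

c: 15,15,15,15,15,15,15,15,15,15,15,15,15,15,15,15,15,15,15,15,15,15,15,15,15,15,15,15,15,15,15,15
b: 8,8,8,8,8,8,8,8,8,8,8,8,8,8,8,8,8,8,8,8,8,8,8,8,8,8,8,8,8,8,8,8
a: 0,-7,-14,-21,-28,-35,-42,-49,-56,-63,-70,-77,-84,-91,-98,-105,-112,-119,-126,-133,-140,-147,-154,-161,-168,-175,-182,-189,-196,-203,-210,-217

steps = 9; useful = 276; efficiency = 276/288 = 23/24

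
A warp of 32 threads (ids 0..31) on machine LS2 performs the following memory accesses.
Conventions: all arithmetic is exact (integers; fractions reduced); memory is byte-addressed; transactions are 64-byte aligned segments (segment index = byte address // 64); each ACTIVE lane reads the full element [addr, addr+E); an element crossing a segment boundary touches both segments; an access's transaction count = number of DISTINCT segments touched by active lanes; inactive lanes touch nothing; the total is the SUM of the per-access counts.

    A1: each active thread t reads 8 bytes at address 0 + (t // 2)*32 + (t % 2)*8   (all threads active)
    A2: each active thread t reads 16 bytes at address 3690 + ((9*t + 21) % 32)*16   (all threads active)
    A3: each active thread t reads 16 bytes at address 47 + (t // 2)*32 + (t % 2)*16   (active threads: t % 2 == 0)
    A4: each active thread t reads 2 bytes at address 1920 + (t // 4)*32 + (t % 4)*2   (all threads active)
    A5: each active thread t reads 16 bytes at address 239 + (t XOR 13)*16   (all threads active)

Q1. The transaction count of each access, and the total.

A1: 8 transactions
A2: 9 transactions
A3: 9 transactions
A4: 4 transactions
A5: 9 transactions

Answer: 8,9,9,4,9; total 39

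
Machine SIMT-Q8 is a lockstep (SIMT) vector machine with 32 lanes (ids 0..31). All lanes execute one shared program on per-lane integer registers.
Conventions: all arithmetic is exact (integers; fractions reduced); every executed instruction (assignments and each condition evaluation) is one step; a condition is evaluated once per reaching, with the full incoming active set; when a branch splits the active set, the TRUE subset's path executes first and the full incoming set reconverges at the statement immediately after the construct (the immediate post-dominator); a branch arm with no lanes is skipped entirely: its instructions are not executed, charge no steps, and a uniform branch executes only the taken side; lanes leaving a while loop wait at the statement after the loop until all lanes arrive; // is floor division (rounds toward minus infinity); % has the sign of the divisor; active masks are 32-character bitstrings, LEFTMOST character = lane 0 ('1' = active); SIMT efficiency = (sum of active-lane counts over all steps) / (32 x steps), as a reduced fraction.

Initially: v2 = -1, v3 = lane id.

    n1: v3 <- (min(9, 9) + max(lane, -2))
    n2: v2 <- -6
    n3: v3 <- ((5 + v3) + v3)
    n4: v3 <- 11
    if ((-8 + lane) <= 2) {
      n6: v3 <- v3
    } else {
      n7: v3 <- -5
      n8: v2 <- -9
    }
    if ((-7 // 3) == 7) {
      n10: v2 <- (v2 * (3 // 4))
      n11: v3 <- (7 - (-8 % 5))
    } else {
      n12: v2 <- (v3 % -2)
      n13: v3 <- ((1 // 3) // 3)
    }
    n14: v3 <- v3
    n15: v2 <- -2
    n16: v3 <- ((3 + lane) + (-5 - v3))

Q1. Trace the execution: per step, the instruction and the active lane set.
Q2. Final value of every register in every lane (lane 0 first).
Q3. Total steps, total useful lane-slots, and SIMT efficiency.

step 0: v3 <- (min(9, 9) + max(lane, -2)) 11111111111111111111111111111111
step 1: v2 <- -6                     11111111111111111111111111111111
step 2: v3 <- ((5 + v3) + v3)        11111111111111111111111111111111
step 3: v3 <- 11                     11111111111111111111111111111111
step 4: eval ((-8 + lane) <= 2)      11111111111111111111111111111111
step 5: v3 <- v3                     11111111111000000000000000000000
step 6: v3 <- -5                     00000000000111111111111111111111
step 7: v2 <- -9                     00000000000111111111111111111111
step 8: eval ((-7 // 3) == 7)        11111111111111111111111111111111
step 9: v2 <- (v3 % -2)              11111111111111111111111111111111
step 10: v3 <- ((1 // 3) // 3)        11111111111111111111111111111111
step 11: v3 <- v3                     11111111111111111111111111111111
step 12: v2 <- -2                     11111111111111111111111111111111
step 13: v3 <- ((3 + lane) + (-5 - v3)) 11111111111111111111111111111111

Answer: 14 steps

v2: -2,-2,-2,-2,-2,-2,-2,-2,-2,-2,-2,-2,-2,-2,-2,-2,-2,-2,-2,-2,-2,-2,-2,-2,-2,-2,-2,-2,-2,-2,-2,-2
v3: -2,-1,0,1,2,3,4,5,6,7,8,9,10,11,12,13,14,15,16,17,18,19,20,21,22,23,24,25,26,27,28,29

steps = 14; useful = 405; efficiency = 405/448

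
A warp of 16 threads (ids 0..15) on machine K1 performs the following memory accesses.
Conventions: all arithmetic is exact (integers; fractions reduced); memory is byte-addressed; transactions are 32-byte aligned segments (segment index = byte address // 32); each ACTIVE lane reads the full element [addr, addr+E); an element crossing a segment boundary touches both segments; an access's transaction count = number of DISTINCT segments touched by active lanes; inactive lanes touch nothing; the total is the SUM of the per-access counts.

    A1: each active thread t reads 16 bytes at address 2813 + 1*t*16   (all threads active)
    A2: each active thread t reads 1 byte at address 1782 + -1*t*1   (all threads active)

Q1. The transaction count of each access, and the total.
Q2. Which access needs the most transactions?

A1: 9 transactions
A2: 1 transaction

Answer: 9,1; total 10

Answer: A1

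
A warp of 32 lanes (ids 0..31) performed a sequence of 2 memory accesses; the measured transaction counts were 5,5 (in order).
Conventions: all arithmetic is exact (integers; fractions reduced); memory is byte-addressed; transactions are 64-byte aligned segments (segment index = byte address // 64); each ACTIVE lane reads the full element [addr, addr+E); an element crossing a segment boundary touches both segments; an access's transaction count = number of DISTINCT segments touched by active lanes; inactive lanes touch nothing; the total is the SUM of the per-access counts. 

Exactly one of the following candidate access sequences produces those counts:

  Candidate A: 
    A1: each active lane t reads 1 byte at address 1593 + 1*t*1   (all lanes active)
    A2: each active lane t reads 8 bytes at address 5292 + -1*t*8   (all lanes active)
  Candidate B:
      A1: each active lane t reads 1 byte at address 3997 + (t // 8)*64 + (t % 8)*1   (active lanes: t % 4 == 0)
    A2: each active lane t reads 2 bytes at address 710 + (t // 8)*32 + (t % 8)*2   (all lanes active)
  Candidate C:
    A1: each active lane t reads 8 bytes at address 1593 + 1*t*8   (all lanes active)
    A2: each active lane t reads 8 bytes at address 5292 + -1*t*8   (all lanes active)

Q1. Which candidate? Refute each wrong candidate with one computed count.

A: A1 gives 2 transactions, not 5
B: A1 gives 4 transactions, not 5
C: all counts match (5,5)

Answer: C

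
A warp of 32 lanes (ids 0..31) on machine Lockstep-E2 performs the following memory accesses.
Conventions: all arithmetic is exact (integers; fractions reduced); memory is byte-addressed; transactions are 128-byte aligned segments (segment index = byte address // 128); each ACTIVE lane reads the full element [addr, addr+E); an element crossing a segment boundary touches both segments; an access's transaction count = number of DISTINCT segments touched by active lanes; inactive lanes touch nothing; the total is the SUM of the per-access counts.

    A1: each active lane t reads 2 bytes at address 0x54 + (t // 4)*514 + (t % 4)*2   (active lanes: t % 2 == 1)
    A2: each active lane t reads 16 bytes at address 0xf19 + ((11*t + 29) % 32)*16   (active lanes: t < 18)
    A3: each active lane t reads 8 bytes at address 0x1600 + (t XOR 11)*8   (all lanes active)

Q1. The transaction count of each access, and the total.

A1: 8 transactions
A2: 5 transactions
A3: 2 transactions

Answer: 8,5,2; total 15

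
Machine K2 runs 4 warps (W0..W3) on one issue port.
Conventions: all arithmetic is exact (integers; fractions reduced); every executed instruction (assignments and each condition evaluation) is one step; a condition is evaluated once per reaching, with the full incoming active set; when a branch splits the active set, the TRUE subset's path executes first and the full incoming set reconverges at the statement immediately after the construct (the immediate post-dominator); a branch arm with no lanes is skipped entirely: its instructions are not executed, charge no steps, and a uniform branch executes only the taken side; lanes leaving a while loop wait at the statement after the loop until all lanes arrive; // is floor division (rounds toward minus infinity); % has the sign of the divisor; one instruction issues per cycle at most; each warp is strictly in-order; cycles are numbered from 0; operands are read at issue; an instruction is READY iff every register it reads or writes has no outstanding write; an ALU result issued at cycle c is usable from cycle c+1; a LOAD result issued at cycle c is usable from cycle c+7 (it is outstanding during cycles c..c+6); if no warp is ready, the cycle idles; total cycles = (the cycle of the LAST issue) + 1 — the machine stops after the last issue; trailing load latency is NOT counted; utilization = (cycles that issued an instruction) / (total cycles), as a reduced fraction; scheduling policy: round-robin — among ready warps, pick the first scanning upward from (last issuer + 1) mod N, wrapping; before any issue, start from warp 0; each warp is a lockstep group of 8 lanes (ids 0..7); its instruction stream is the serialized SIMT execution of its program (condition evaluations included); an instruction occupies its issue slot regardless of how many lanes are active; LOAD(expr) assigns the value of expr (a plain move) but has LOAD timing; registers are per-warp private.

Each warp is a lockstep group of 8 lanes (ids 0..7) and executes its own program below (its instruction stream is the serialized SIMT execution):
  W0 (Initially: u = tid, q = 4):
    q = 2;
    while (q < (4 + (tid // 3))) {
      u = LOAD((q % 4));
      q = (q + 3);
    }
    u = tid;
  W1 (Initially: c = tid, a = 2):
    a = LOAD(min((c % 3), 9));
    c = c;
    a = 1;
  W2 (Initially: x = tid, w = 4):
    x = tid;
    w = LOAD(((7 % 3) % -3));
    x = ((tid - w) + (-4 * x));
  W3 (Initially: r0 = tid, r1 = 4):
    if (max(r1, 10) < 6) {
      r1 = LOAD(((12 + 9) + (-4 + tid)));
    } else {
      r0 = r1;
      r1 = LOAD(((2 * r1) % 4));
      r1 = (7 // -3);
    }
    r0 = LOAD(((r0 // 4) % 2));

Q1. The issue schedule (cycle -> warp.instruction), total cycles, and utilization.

cycle 0: W0.I0
cycle 1: W1.I0
cycle 2: W2.I0
cycle 3: W3.I0
cycle 4: W0.I1
cycle 5: W1.I1
cycle 6: W2.I1
cycle 7: W3.I1
cycle 8: W0.I2
cycle 9: W1.I2
cycle 10: W3.I2
cycle 11: W0.I3
cycle 12: W0.I4
cycle 13: W2.I2
cycle 14: idle
cycle 15: W0.I5
cycle 16: W0.I6
cycle 17: W3.I3
cycle 18: W0.I7
cycle 19: W3.I4
cycle 20: idle
cycle 21: idle
cycle 22: W0.I8

Answer: 23 cycles, utilization 20/23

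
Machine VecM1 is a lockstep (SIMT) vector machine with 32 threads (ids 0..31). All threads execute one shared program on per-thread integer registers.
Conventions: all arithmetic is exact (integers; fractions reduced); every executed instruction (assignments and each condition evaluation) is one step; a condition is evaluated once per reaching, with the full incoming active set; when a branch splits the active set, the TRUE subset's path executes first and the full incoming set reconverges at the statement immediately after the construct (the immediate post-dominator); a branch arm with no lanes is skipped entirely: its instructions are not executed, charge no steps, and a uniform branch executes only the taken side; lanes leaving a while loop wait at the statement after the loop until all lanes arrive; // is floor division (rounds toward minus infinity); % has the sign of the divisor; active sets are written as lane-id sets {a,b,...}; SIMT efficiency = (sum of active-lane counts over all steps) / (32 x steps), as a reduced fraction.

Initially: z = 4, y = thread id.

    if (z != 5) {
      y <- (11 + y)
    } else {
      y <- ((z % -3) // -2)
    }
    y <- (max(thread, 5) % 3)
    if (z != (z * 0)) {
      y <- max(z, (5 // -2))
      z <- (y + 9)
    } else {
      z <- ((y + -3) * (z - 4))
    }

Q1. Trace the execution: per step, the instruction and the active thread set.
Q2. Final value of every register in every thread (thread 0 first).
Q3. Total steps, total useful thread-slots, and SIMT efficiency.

step 0: eval (z != 5)                {0,1,2,3,4,5,6,7,8,9,10,11,12,13,14,15,16,17,18,19,20,21,22,23,24,25,26,27,28,29,30,31}
step 1: y <- (11 + y)                {0,1,2,3,4,5,6,7,8,9,10,11,12,13,14,15,16,17,18,19,20,21,22,23,24,25,26,27,28,29,30,31}
step 2: y <- (max(thread, 5) % 3)    {0,1,2,3,4,5,6,7,8,9,10,11,12,13,14,15,16,17,18,19,20,21,22,23,24,25,26,27,28,29,30,31}
step 3: eval (z != (z * 0))          {0,1,2,3,4,5,6,7,8,9,10,11,12,13,14,15,16,17,18,19,20,21,22,23,24,25,26,27,28,29,30,31}
step 4: y <- max(z, (5 // -2))       {0,1,2,3,4,5,6,7,8,9,10,11,12,13,14,15,16,17,18,19,20,21,22,23,24,25,26,27,28,29,30,31}
step 5: z <- (y + 9)                 {0,1,2,3,4,5,6,7,8,9,10,11,12,13,14,15,16,17,18,19,20,21,22,23,24,25,26,27,28,29,30,31}

Answer: 6 steps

z: 13,13,13,13,13,13,13,13,13,13,13,13,13,13,13,13,13,13,13,13,13,13,13,13,13,13,13,13,13,13,13,13
y: 4,4,4,4,4,4,4,4,4,4,4,4,4,4,4,4,4,4,4,4,4,4,4,4,4,4,4,4,4,4,4,4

steps = 6; useful = 192; efficiency = 192/192 = 1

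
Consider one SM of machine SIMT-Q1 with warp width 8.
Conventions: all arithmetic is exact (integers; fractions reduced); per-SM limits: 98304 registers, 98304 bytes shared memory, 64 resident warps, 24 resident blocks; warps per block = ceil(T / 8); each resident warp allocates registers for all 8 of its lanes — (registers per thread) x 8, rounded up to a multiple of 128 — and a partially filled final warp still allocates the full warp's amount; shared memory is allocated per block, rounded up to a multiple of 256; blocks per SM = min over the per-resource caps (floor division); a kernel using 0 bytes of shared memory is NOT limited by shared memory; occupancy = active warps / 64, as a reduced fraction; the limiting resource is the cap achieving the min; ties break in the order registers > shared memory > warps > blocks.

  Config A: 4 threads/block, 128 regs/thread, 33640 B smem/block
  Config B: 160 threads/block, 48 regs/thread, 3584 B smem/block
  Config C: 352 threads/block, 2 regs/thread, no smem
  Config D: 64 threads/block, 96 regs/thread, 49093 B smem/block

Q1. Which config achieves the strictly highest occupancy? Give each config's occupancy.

occupancies: A 1/32, B 15/16, C 11/16, D 1/4

Answer: B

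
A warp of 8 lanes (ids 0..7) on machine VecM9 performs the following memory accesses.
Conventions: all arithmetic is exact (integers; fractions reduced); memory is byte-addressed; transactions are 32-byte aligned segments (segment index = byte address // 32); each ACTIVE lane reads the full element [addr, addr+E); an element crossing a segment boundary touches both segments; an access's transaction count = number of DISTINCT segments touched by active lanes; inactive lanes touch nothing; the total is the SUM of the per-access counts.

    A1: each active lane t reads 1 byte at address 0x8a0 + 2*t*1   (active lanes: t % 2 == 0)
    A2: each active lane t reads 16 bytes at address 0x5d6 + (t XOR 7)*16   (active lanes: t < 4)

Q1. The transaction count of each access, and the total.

A1: 1 transaction
A2: 3 transactions

Answer: 1,3; total 4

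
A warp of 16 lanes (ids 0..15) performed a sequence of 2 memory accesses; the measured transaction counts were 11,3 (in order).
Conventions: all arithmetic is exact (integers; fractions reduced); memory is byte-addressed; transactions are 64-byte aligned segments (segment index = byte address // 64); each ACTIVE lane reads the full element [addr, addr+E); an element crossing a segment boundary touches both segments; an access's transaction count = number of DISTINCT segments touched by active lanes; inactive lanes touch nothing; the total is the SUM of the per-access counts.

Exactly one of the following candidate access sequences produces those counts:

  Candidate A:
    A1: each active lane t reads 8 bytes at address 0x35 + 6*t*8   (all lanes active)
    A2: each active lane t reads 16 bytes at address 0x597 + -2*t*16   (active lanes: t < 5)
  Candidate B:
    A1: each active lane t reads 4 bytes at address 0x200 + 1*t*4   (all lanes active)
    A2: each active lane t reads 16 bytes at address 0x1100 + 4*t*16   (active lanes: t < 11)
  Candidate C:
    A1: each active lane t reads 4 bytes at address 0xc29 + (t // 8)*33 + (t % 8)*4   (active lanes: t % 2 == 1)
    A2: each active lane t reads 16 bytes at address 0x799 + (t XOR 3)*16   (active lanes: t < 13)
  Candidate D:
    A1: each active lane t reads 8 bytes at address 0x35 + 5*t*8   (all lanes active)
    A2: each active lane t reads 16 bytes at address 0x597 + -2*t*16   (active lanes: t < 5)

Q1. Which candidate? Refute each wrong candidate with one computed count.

A: A1 gives 13 transactions, not 11
B: A1 gives 1 transaction, not 11
C: A1 gives 2 transactions, not 11
D: all counts match (11,3)

Answer: D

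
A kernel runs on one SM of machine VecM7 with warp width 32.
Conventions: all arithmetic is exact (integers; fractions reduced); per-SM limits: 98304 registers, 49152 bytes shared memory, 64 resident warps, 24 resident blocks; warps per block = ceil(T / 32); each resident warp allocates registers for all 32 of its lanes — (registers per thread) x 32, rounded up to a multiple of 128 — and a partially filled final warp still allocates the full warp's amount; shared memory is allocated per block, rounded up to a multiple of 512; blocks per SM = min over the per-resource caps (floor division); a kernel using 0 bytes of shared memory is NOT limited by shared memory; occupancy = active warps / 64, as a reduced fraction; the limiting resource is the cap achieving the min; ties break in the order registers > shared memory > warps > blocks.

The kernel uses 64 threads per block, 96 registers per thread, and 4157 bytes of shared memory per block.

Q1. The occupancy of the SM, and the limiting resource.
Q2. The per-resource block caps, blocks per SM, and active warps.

Answer: occupancy 5/16, limited by shared memory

registers: 16 blocks
shared memory: 10 blocks
warps: 32 blocks
blocks: 24 blocks

Answer: 10 blocks, 20 active warps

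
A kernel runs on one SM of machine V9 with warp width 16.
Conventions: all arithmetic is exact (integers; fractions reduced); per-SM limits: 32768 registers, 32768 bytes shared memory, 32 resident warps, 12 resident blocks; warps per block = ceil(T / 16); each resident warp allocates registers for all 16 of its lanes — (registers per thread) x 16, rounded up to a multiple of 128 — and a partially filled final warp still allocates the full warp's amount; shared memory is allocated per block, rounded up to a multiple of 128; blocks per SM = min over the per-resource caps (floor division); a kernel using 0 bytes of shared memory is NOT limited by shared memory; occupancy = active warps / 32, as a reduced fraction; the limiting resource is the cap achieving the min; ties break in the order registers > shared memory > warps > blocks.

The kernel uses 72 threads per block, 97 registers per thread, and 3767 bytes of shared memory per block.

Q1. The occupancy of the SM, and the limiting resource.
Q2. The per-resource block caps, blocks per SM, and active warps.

Answer: occupancy 15/32, limited by registers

registers: 3 blocks
shared memory: 8 blocks
warps: 6 blocks
blocks: 12 blocks

Answer: 3 blocks, 15 active warps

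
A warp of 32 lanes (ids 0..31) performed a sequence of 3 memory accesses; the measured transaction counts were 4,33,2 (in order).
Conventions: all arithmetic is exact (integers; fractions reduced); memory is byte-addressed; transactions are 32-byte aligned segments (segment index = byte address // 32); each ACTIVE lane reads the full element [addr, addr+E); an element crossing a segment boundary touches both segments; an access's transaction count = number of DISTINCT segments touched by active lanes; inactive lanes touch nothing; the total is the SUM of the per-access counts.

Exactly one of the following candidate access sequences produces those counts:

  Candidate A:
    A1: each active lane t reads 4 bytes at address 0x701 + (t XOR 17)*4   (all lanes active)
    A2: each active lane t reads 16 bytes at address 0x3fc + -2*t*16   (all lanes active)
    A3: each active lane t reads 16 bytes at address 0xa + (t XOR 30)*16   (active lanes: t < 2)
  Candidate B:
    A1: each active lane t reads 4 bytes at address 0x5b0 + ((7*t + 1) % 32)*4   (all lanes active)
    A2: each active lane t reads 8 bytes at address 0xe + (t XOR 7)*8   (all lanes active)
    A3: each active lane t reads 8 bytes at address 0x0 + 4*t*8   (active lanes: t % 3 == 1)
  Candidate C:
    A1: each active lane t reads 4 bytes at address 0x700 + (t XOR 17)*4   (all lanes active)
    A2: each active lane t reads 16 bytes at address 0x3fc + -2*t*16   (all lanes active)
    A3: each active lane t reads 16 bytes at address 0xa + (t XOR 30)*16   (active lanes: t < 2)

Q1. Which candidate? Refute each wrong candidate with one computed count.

A: A1 gives 5 transactions, not 4
B: A1 gives 5 transactions, not 4
C: all counts match (4,33,2)

Answer: C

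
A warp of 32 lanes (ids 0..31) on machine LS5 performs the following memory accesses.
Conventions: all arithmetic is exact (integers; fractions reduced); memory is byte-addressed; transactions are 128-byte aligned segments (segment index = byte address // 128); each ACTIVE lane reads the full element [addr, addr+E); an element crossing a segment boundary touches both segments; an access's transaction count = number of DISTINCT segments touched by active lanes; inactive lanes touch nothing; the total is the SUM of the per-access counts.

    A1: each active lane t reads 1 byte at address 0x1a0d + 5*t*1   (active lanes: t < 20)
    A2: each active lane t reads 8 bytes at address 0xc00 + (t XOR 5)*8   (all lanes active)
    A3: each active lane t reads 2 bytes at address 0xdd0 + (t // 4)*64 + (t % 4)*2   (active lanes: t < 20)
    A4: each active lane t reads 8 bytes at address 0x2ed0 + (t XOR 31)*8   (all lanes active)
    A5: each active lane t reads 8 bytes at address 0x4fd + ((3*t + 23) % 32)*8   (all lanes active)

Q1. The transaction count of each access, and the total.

A1: 1 transaction
A2: 2 transactions
A3: 3 transactions
A4: 3 transactions
A5: 3 transactions

Answer: 1,2,3,3,3; total 12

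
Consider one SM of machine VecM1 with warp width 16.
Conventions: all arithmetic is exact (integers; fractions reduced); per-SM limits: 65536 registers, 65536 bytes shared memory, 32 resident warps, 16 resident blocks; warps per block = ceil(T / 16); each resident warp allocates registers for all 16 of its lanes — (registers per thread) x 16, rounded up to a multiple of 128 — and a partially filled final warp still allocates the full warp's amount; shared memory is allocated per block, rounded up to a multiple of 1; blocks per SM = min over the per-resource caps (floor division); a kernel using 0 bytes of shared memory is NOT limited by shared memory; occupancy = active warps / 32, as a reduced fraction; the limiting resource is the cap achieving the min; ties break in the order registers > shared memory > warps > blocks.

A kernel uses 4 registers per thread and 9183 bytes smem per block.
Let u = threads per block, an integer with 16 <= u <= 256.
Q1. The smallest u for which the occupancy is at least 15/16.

Answer: u = 65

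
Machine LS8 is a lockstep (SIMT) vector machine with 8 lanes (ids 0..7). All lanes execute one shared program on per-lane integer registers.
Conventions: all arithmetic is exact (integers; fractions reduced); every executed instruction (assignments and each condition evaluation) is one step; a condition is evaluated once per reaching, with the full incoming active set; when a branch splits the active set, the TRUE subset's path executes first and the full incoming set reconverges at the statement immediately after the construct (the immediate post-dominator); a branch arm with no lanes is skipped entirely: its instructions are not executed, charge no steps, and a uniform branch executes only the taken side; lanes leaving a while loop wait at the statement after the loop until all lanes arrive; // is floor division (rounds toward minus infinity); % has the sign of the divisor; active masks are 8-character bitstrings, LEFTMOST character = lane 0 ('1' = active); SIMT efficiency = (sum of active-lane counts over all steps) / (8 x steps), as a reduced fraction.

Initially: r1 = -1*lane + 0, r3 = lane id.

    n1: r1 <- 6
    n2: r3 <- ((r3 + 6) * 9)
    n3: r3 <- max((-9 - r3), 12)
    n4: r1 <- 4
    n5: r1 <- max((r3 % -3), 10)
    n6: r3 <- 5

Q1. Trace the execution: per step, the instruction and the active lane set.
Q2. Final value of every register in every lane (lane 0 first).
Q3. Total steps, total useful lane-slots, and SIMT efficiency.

step 0: r1 <- 6                      11111111
step 1: r3 <- ((r3 + 6) * 9)         11111111
step 2: r3 <- max((-9 - r3), 12)     11111111
step 3: r1 <- 4                      11111111
step 4: r1 <- max((r3 % -3), 10)     11111111
step 5: r3 <- 5                      11111111

Answer: 6 steps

r1: 10,10,10,10,10,10,10,10
r3: 5,5,5,5,5,5,5,5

steps = 6; useful = 48; efficiency = 48/48 = 1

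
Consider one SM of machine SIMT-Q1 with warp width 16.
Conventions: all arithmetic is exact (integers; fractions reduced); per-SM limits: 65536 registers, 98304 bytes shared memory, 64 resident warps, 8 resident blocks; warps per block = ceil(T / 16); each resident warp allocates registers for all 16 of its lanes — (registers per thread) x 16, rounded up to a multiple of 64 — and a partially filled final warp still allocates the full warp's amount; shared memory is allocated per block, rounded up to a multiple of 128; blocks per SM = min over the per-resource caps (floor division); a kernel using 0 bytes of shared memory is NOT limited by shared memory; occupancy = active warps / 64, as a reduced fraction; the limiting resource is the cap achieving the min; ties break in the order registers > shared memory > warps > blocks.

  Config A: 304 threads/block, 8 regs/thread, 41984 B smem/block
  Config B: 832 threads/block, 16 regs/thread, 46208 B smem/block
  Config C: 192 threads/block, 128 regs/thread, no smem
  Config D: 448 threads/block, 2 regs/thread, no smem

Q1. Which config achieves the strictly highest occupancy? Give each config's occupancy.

occupancies: A 19/32, B 13/16, C 3/8, D 7/8

Answer: D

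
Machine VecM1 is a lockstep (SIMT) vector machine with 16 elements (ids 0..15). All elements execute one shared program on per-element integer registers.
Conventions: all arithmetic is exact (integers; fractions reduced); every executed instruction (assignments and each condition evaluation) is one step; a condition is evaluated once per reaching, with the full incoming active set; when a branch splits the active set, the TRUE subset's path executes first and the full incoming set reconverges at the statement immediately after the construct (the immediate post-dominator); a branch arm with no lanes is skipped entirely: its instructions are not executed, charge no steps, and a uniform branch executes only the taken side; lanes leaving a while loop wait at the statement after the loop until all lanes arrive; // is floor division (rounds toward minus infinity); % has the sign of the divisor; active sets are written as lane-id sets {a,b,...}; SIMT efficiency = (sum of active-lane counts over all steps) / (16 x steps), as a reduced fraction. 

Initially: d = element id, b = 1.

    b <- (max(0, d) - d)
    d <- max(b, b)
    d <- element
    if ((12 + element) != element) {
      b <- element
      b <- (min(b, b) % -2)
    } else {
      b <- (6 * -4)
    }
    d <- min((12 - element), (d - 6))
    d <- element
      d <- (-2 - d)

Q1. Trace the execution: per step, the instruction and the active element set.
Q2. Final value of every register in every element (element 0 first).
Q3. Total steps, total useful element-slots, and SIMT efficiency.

step 0: b <- (max(0, d) - d)         {0,1,2,3,4,5,6,7,8,9,10,11,12,13,14,15}
step 1: d <- max(b, b)               {0,1,2,3,4,5,6,7,8,9,10,11,12,13,14,15}
step 2: d <- element                 {0,1,2,3,4,5,6,7,8,9,10,11,12,13,14,15}
step 3: eval ((12 + element) != element) {0,1,2,3,4,5,6,7,8,9,10,11,12,13,14,15}
step 4: b <- element                 {0,1,2,3,4,5,6,7,8,9,10,11,12,13,14,15}
step 5: b <- (min(b, b) % -2)        {0,1,2,3,4,5,6,7,8,9,10,11,12,13,14,15}
step 6: d <- min((12 - element), (d - 6)) {0,1,2,3,4,5,6,7,8,9,10,11,12,13,14,15}
step 7: d <- element                 {0,1,2,3,4,5,6,7,8,9,10,11,12,13,14,15}
step 8: d <- (-2 - d)                {0,1,2,3,4,5,6,7,8,9,10,11,12,13,14,15}

Answer: 9 steps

d: -2,-3,-4,-5,-6,-7,-8,-9,-10,-11,-12,-13,-14,-15,-16,-17
b: 0,-1,0,-1,0,-1,0,-1,0,-1,0,-1,0,-1,0,-1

steps = 9; useful = 144; efficiency = 144/144 = 1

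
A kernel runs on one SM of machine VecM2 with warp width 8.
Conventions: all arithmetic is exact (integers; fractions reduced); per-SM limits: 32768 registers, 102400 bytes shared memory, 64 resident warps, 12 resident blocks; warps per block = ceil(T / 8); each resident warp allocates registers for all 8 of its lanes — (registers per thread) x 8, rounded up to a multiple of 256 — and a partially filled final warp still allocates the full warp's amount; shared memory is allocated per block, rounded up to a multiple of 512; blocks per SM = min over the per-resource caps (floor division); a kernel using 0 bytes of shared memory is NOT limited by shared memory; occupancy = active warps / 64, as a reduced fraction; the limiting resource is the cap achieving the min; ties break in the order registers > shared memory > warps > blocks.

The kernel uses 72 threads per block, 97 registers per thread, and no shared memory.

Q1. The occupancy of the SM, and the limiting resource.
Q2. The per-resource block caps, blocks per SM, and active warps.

Answer: occupancy 27/64, limited by registers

registers: 3 blocks
shared memory: no limit (kernel uses none)
warps: 7 blocks
blocks: 12 blocks

Answer: 3 blocks, 27 active warps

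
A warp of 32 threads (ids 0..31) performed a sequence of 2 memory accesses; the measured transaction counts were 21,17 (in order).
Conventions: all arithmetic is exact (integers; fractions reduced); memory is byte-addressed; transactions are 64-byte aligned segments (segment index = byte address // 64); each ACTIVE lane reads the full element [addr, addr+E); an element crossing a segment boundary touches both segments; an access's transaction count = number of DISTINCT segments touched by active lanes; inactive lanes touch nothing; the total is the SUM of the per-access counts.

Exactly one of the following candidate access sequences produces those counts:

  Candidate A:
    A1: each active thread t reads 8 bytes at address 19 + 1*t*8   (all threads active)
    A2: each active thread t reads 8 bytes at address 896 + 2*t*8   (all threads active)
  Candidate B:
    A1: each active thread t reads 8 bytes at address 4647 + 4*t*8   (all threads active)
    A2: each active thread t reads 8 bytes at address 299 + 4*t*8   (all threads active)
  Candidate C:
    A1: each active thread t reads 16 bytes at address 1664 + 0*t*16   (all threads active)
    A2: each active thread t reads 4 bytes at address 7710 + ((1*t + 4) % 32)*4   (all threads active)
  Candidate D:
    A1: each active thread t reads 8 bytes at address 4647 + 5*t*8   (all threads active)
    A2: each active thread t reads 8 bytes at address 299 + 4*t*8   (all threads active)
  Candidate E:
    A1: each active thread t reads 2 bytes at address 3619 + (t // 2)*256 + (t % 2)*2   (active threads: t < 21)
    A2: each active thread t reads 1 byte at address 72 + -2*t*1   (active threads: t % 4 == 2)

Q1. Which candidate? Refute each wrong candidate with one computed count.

A: A1 gives 5 transactions, not 21
B: A1 gives 17 transactions, not 21
C: A1 gives 1 transaction, not 21
E: A1 gives 11 transactions, not 21
D: all counts match (21,17)

Answer: D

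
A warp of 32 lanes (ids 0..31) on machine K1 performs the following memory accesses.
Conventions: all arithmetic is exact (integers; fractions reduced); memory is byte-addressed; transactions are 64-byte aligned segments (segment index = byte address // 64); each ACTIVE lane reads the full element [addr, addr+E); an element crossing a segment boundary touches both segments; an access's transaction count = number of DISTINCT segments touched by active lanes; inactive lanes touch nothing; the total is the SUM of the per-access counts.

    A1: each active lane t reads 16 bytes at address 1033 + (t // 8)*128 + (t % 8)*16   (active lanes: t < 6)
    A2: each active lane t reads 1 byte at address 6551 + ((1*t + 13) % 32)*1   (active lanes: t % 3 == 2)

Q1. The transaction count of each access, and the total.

A1: 2 transactions
A2: 1 transaction

Answer: 2,1; total 3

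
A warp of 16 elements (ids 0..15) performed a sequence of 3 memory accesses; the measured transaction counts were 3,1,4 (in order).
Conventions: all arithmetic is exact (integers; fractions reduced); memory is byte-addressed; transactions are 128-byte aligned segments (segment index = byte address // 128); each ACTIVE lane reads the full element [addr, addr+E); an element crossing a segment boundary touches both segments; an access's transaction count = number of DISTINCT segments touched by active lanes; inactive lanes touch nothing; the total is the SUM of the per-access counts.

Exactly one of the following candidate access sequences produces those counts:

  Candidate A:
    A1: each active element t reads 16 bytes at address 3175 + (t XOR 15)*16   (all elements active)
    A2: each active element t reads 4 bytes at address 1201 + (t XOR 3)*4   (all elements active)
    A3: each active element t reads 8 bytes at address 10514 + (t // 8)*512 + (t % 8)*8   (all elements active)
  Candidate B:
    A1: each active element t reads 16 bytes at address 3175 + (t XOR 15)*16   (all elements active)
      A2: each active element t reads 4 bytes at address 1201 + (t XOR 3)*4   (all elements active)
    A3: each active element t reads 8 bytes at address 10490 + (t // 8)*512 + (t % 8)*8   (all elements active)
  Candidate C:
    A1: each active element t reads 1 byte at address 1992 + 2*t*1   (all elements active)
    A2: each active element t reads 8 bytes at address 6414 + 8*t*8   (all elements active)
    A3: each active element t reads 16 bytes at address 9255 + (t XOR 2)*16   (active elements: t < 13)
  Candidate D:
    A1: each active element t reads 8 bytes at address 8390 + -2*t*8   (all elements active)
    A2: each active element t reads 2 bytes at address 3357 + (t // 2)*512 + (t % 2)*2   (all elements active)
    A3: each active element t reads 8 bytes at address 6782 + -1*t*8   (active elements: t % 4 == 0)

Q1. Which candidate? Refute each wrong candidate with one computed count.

A: A3 gives 2 transactions, not 4
C: A1 gives 1 transaction, not 3
D: A2 gives 8 transactions, not 1
B: all counts match (3,1,4)

Answer: B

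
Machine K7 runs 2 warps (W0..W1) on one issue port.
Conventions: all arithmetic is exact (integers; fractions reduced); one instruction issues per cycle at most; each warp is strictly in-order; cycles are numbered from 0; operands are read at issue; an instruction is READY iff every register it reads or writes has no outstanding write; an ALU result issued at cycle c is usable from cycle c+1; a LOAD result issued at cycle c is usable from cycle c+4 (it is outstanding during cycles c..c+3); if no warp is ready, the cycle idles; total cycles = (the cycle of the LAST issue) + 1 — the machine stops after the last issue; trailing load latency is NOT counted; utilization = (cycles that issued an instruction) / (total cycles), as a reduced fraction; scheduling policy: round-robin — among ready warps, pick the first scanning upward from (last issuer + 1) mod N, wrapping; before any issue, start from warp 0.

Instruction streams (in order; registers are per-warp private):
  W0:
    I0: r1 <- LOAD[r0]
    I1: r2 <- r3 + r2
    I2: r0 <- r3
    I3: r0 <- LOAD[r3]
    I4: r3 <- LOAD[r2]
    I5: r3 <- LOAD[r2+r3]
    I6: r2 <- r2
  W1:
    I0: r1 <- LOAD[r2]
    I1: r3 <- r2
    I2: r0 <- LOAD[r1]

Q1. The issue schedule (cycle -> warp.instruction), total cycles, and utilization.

cycle 0: W0.I0
cycle 1: W1.I0
cycle 2: W0.I1
cycle 3: W1.I1
cycle 4: W0.I2
cycle 5: W1.I2
cycle 6: W0.I3
cycle 7: W0.I4
cycle 8: idle
cycle 9: idle
cycle 10: idle
cycle 11: W0.I5
cycle 12: W0.I6

Answer: 13 cycles, utilization 10/13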